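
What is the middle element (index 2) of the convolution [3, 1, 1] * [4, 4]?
Use y[k] = Σ_i a[i]·b[k-i] at k=2. y[2] = 1×4 + 1×4 = 8

8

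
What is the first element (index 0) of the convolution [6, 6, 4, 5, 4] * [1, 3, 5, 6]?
Use y[k] = Σ_i a[i]·b[k-i] at k=0. y[0] = 6×1 = 6

6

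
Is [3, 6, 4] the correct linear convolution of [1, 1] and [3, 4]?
Recompute linear convolution of [1, 1] and [3, 4]: y[0] = 1×3 = 3; y[1] = 1×4 + 1×3 = 7; y[2] = 1×4 = 4 → [3, 7, 4]. Compare to given [3, 6, 4]: they differ at index 1: given 6, correct 7, so answer: No

No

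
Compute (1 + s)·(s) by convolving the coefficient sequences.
Ascending coefficients: a = [1, 1], b = [0, 1]. c[0] = 1×0 = 0; c[1] = 1×1 + 1×0 = 1; c[2] = 1×1 = 1. Result coefficients: [0, 1, 1] → s + s^2

s + s^2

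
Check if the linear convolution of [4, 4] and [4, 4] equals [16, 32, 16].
Recompute linear convolution of [4, 4] and [4, 4]: y[0] = 4×4 = 16; y[1] = 4×4 + 4×4 = 32; y[2] = 4×4 = 16 → [16, 32, 16]. Given [16, 32, 16] matches, so answer: Yes

Yes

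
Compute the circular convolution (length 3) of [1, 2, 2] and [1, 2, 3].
Use y[k] = Σ_j u[j]·v[(k-j) mod 3]. y[0] = 1×1 + 2×3 + 2×2 = 11; y[1] = 1×2 + 2×1 + 2×3 = 10; y[2] = 1×3 + 2×2 + 2×1 = 9. Result: [11, 10, 9]

[11, 10, 9]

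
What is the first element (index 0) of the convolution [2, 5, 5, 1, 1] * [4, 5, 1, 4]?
Use y[k] = Σ_i a[i]·b[k-i] at k=0. y[0] = 2×4 = 8

8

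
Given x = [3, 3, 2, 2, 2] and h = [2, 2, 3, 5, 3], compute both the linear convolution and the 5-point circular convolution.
Linear: y_lin[0] = 3×2 = 6; y_lin[1] = 3×2 + 3×2 = 12; y_lin[2] = 3×3 + 3×2 + 2×2 = 19; y_lin[3] = 3×5 + 3×3 + 2×2 + 2×2 = 32; y_lin[4] = 3×3 + 3×5 + 2×3 + 2×2 + 2×2 = 38; y_lin[5] = 3×3 + 2×5 + 2×3 + 2×2 = 29; y_lin[6] = 2×3 + 2×5 + 2×3 = 22; y_lin[7] = 2×3 + 2×5 = 16; y_lin[8] = 2×3 = 6 → [6, 12, 19, 32, 38, 29, 22, 16, 6]. Circular (length 5): y[0] = 3×2 + 3×3 + 2×5 + 2×3 + 2×2 = 35; y[1] = 3×2 + 3×2 + 2×3 + 2×5 + 2×3 = 34; y[2] = 3×3 + 3×2 + 2×2 + 2×3 + 2×5 = 35; y[3] = 3×5 + 3×3 + 2×2 + 2×2 + 2×3 = 38; y[4] = 3×3 + 3×5 + 2×3 + 2×2 + 2×2 = 38 → [35, 34, 35, 38, 38]

Linear: [6, 12, 19, 32, 38, 29, 22, 16, 6], Circular: [35, 34, 35, 38, 38]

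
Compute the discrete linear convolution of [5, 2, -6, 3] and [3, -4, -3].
y[0] = 5×3 = 15; y[1] = 5×-4 + 2×3 = -14; y[2] = 5×-3 + 2×-4 + -6×3 = -41; y[3] = 2×-3 + -6×-4 + 3×3 = 27; y[4] = -6×-3 + 3×-4 = 6; y[5] = 3×-3 = -9

[15, -14, -41, 27, 6, -9]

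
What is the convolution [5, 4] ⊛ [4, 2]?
y[0] = 5×4 = 20; y[1] = 5×2 + 4×4 = 26; y[2] = 4×2 = 8

[20, 26, 8]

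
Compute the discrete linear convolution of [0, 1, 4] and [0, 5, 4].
y[0] = 0×0 = 0; y[1] = 0×5 + 1×0 = 0; y[2] = 0×4 + 1×5 + 4×0 = 5; y[3] = 1×4 + 4×5 = 24; y[4] = 4×4 = 16

[0, 0, 5, 24, 16]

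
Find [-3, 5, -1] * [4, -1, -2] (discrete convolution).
y[0] = -3×4 = -12; y[1] = -3×-1 + 5×4 = 23; y[2] = -3×-2 + 5×-1 + -1×4 = -3; y[3] = 5×-2 + -1×-1 = -9; y[4] = -1×-2 = 2

[-12, 23, -3, -9, 2]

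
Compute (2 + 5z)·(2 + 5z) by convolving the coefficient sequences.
Ascending coefficients: a = [2, 5], b = [2, 5]. c[0] = 2×2 = 4; c[1] = 2×5 + 5×2 = 20; c[2] = 5×5 = 25. Result coefficients: [4, 20, 25] → 4 + 20z + 25z^2

4 + 20z + 25z^2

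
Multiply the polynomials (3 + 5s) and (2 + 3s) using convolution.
Ascending coefficients: a = [3, 5], b = [2, 3]. c[0] = 3×2 = 6; c[1] = 3×3 + 5×2 = 19; c[2] = 5×3 = 15. Result coefficients: [6, 19, 15] → 6 + 19s + 15s^2

6 + 19s + 15s^2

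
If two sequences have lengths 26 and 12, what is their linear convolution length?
Linear/full convolution length: m + n - 1 = 26 + 12 - 1 = 37

37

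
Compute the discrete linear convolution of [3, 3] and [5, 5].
y[0] = 3×5 = 15; y[1] = 3×5 + 3×5 = 30; y[2] = 3×5 = 15

[15, 30, 15]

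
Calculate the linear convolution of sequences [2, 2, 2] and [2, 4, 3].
y[0] = 2×2 = 4; y[1] = 2×4 + 2×2 = 12; y[2] = 2×3 + 2×4 + 2×2 = 18; y[3] = 2×3 + 2×4 = 14; y[4] = 2×3 = 6

[4, 12, 18, 14, 6]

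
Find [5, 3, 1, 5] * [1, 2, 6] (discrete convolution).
y[0] = 5×1 = 5; y[1] = 5×2 + 3×1 = 13; y[2] = 5×6 + 3×2 + 1×1 = 37; y[3] = 3×6 + 1×2 + 5×1 = 25; y[4] = 1×6 + 5×2 = 16; y[5] = 5×6 = 30

[5, 13, 37, 25, 16, 30]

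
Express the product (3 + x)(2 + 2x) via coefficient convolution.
Ascending coefficients: a = [3, 1], b = [2, 2]. c[0] = 3×2 = 6; c[1] = 3×2 + 1×2 = 8; c[2] = 1×2 = 2. Result coefficients: [6, 8, 2] → 6 + 8x + 2x^2

6 + 8x + 2x^2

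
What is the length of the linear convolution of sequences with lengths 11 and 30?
Linear/full convolution length: m + n - 1 = 11 + 30 - 1 = 40

40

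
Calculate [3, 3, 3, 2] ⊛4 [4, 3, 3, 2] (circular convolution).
Use y[k] = Σ_j s[j]·t[(k-j) mod 4]. y[0] = 3×4 + 3×2 + 3×3 + 2×3 = 33; y[1] = 3×3 + 3×4 + 3×2 + 2×3 = 33; y[2] = 3×3 + 3×3 + 3×4 + 2×2 = 34; y[3] = 3×2 + 3×3 + 3×3 + 2×4 = 32. Result: [33, 33, 34, 32]

[33, 33, 34, 32]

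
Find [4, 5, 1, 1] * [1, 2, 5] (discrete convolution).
y[0] = 4×1 = 4; y[1] = 4×2 + 5×1 = 13; y[2] = 4×5 + 5×2 + 1×1 = 31; y[3] = 5×5 + 1×2 + 1×1 = 28; y[4] = 1×5 + 1×2 = 7; y[5] = 1×5 = 5

[4, 13, 31, 28, 7, 5]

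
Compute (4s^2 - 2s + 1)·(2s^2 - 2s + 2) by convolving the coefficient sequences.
Ascending coefficients: a = [1, -2, 4], b = [2, -2, 2]. c[0] = 1×2 = 2; c[1] = 1×-2 + -2×2 = -6; c[2] = 1×2 + -2×-2 + 4×2 = 14; c[3] = -2×2 + 4×-2 = -12; c[4] = 4×2 = 8. Result coefficients: [2, -6, 14, -12, 8] → 8s^4 - 12s^3 + 14s^2 - 6s + 2

8s^4 - 12s^3 + 14s^2 - 6s + 2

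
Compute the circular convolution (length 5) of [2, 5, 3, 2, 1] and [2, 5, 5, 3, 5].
Use y[k] = Σ_j a[j]·b[(k-j) mod 5]. y[0] = 2×2 + 5×5 + 3×3 + 2×5 + 1×5 = 53; y[1] = 2×5 + 5×2 + 3×5 + 2×3 + 1×5 = 46; y[2] = 2×5 + 5×5 + 3×2 + 2×5 + 1×3 = 54; y[3] = 2×3 + 5×5 + 3×5 + 2×2 + 1×5 = 55; y[4] = 2×5 + 5×3 + 3×5 + 2×5 + 1×2 = 52. Result: [53, 46, 54, 55, 52]

[53, 46, 54, 55, 52]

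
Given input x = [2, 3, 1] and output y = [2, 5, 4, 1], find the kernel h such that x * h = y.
Output length 4 = len(x) + len(h) - 1 ⇒ len(h) = 2. Solve h forward using h[k] = (y[k] - Σ_{i≥1} x[i]·h[k-i]) / x[0]: h[0] = y[0] / x[0] = 2 / 2 = 1; h[1] = (y[1] - 3×1) / x[0] = (5 - 3×1) / 2 = 1. So h = [1, 1]. Forward-check [2, 3, 1] * [1, 1]: y[0] = 2×1 = 2; y[1] = 2×1 + 3×1 = 5; y[2] = 3×1 + 1×1 = 4; y[3] = 1×1 = 1 → [2, 5, 4, 1] ✓

[1, 1]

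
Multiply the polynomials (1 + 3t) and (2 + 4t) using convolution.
Ascending coefficients: a = [1, 3], b = [2, 4]. c[0] = 1×2 = 2; c[1] = 1×4 + 3×2 = 10; c[2] = 3×4 = 12. Result coefficients: [2, 10, 12] → 2 + 10t + 12t^2

2 + 10t + 12t^2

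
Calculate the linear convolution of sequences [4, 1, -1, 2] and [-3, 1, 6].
y[0] = 4×-3 = -12; y[1] = 4×1 + 1×-3 = 1; y[2] = 4×6 + 1×1 + -1×-3 = 28; y[3] = 1×6 + -1×1 + 2×-3 = -1; y[4] = -1×6 + 2×1 = -4; y[5] = 2×6 = 12

[-12, 1, 28, -1, -4, 12]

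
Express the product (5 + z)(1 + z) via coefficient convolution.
Ascending coefficients: a = [5, 1], b = [1, 1]. c[0] = 5×1 = 5; c[1] = 5×1 + 1×1 = 6; c[2] = 1×1 = 1. Result coefficients: [5, 6, 1] → 5 + 6z + z^2

5 + 6z + z^2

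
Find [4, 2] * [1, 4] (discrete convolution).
y[0] = 4×1 = 4; y[1] = 4×4 + 2×1 = 18; y[2] = 2×4 = 8

[4, 18, 8]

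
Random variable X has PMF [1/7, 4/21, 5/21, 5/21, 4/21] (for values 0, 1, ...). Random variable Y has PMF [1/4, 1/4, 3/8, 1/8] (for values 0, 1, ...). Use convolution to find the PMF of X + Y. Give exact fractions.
P(X+Y=k) = Σ_i P(X=i)·P(Y=k-i) — a convolution of [1/7, 4/21, 5/21, 5/21, 4/21] and [1/4, 1/4, 3/8, 1/8]. P(X+Y=0) = (1/7)×(1/4) = 1/28; P(X+Y=1) = (1/7)×(1/4) + (4/21)×(1/4) = 1/28 + 1/21 = 1/12; P(X+Y=2) = (1/7)×(3/8) + (4/21)×(1/4) + (5/21)×(1/4) = 3/56 + 1/21 + 5/84 = 9/56; P(X+Y=3) = (1/7)×(1/8) + (4/21)×(3/8) + (5/21)×(1/4) + (5/21)×(1/4) = 1/56 + 1/14 + 5/84 + 5/84 = 5/24; P(X+Y=4) = (4/21)×(1/8) + (5/21)×(3/8) + (5/21)×(1/4) + (4/21)×(1/4) = 1/42 + 5/56 + 5/84 + 1/21 = 37/168; P(X+Y=5) = (5/21)×(1/8) + (5/21)×(3/8) + (4/21)×(1/4) = 5/168 + 5/56 + 1/21 = 1/6; P(X+Y=6) = (5/21)×(1/8) + (4/21)×(3/8) = 5/168 + 1/14 = 17/168; P(X+Y=7) = (4/21)×(1/8) = 1/42. PMF: [1/28, 1/12, 9/56, 5/24, 37/168, 1/6, 17/168, 1/42] (sums to 1 ✓)

[1/28, 1/12, 9/56, 5/24, 37/168, 1/6, 17/168, 1/42]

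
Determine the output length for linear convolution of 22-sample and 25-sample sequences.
Linear/full convolution length: m + n - 1 = 22 + 25 - 1 = 46

46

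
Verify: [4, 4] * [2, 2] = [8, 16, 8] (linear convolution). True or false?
Recompute linear convolution of [4, 4] and [2, 2]: y[0] = 4×2 = 8; y[1] = 4×2 + 4×2 = 16; y[2] = 4×2 = 8 → [8, 16, 8]. Given [8, 16, 8] matches, so answer: Yes

Yes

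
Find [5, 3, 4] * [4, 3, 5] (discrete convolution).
y[0] = 5×4 = 20; y[1] = 5×3 + 3×4 = 27; y[2] = 5×5 + 3×3 + 4×4 = 50; y[3] = 3×5 + 4×3 = 27; y[4] = 4×5 = 20

[20, 27, 50, 27, 20]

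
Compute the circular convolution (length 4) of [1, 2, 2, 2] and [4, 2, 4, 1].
Use y[k] = Σ_j a[j]·b[(k-j) mod 4]. y[0] = 1×4 + 2×1 + 2×4 + 2×2 = 18; y[1] = 1×2 + 2×4 + 2×1 + 2×4 = 20; y[2] = 1×4 + 2×2 + 2×4 + 2×1 = 18; y[3] = 1×1 + 2×4 + 2×2 + 2×4 = 21. Result: [18, 20, 18, 21]

[18, 20, 18, 21]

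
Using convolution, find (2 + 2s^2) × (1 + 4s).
Ascending coefficients: a = [2, 0, 2], b = [1, 4]. c[0] = 2×1 = 2; c[1] = 2×4 + 0×1 = 8; c[2] = 0×4 + 2×1 = 2; c[3] = 2×4 = 8. Result coefficients: [2, 8, 2, 8] → 2 + 8s + 2s^2 + 8s^3

2 + 8s + 2s^2 + 8s^3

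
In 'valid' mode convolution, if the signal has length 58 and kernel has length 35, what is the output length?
'Valid' mode counts only positions where the kernel fully overlaps the signal: m - n + 1 = 58 - 35 + 1 = 24

24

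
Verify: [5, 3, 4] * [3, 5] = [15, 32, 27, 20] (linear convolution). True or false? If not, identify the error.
Recompute linear convolution of [5, 3, 4] and [3, 5]: y[0] = 5×3 = 15; y[1] = 5×5 + 3×3 = 34; y[2] = 3×5 + 4×3 = 27; y[3] = 4×5 = 20 → [15, 34, 27, 20]. Compare to given [15, 32, 27, 20]: they differ at index 1: given 32, correct 34, so answer: No

No. Error at index 1: given 32, correct 34.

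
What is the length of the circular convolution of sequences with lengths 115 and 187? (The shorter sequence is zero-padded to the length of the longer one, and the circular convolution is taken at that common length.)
Circular convolution (zero-padding the shorter input) has length max(m, n) = max(115, 187) = 187

187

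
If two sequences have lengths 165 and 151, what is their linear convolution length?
Linear/full convolution length: m + n - 1 = 165 + 151 - 1 = 315

315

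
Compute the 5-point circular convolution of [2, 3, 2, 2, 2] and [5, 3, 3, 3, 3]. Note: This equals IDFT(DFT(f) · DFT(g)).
Either evaluate y[k] = Σ_j f[j]·g[(k-j) mod 5] directly, or use IDFT(DFT(f) · DFT(g)). y[0] = 2×5 + 3×3 + 2×3 + 2×3 + 2×3 = 37; y[1] = 2×3 + 3×5 + 2×3 + 2×3 + 2×3 = 39; y[2] = 2×3 + 3×3 + 2×5 + 2×3 + 2×3 = 37; y[3] = 2×3 + 3×3 + 2×3 + 2×5 + 2×3 = 37; y[4] = 2×3 + 3×3 + 2×3 + 2×3 + 2×5 = 37. Result: [37, 39, 37, 37, 37]

[37, 39, 37, 37, 37]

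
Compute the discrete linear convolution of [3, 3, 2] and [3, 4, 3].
y[0] = 3×3 = 9; y[1] = 3×4 + 3×3 = 21; y[2] = 3×3 + 3×4 + 2×3 = 27; y[3] = 3×3 + 2×4 = 17; y[4] = 2×3 = 6

[9, 21, 27, 17, 6]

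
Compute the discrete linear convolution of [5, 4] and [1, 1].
y[0] = 5×1 = 5; y[1] = 5×1 + 4×1 = 9; y[2] = 4×1 = 4

[5, 9, 4]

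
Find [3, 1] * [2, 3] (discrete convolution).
y[0] = 3×2 = 6; y[1] = 3×3 + 1×2 = 11; y[2] = 1×3 = 3

[6, 11, 3]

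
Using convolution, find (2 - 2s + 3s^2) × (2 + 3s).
Ascending coefficients: a = [2, -2, 3], b = [2, 3]. c[0] = 2×2 = 4; c[1] = 2×3 + -2×2 = 2; c[2] = -2×3 + 3×2 = 0; c[3] = 3×3 = 9. Result coefficients: [4, 2, 0, 9] → 4 + 2s + 9s^3

4 + 2s + 9s^3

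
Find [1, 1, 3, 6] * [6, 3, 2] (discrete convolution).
y[0] = 1×6 = 6; y[1] = 1×3 + 1×6 = 9; y[2] = 1×2 + 1×3 + 3×6 = 23; y[3] = 1×2 + 3×3 + 6×6 = 47; y[4] = 3×2 + 6×3 = 24; y[5] = 6×2 = 12

[6, 9, 23, 47, 24, 12]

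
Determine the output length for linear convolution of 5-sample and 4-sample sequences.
Linear/full convolution length: m + n - 1 = 5 + 4 - 1 = 8

8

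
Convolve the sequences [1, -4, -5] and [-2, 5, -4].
y[0] = 1×-2 = -2; y[1] = 1×5 + -4×-2 = 13; y[2] = 1×-4 + -4×5 + -5×-2 = -14; y[3] = -4×-4 + -5×5 = -9; y[4] = -5×-4 = 20

[-2, 13, -14, -9, 20]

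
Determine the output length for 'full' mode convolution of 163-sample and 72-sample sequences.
Linear/full convolution length: m + n - 1 = 163 + 72 - 1 = 234

234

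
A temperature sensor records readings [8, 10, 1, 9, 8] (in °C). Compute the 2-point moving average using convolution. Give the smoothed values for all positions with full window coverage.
2-point moving average kernel = [1, 1]. Apply in 'valid' mode (full window coverage): avg[0] = (8 + 10) / 2 = 9.0; avg[1] = (10 + 1) / 2 = 5.5; avg[2] = (1 + 9) / 2 = 5.0; avg[3] = (9 + 8) / 2 = 8.5. Smoothed values: [9.0, 5.5, 5.0, 8.5]

[9.0, 5.5, 5.0, 8.5]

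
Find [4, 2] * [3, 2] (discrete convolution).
y[0] = 4×3 = 12; y[1] = 4×2 + 2×3 = 14; y[2] = 2×2 = 4

[12, 14, 4]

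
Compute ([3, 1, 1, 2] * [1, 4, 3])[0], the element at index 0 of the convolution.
Use y[k] = Σ_i a[i]·b[k-i] at k=0. y[0] = 3×1 = 3

3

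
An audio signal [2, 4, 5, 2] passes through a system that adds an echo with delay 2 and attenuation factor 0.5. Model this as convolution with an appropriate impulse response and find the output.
Direct-path + delayed-attenuated-path model → impulse response h = [1, 0, 0.5] (1 at lag 0, 0.5 at lag 2). Output y[n] = x[n] + 0.5·x[n - 2] (with x[n] = 0 outside 0..3): y[0] = 2 + 0.5×0 = 2; y[1] = 4 + 0.5×0 = 4; y[2] = 5 + 0.5×2 = 6.0; y[3] = 2 + 0.5×4 = 4.0; y[4] = 0 + 0.5×5 = 2.5; y[5] = 0 + 0.5×2 = 1.0. So y = [2, 4, 6.0, 4.0, 2.5, 1.0]

[2, 4, 6.0, 4.0, 2.5, 1.0]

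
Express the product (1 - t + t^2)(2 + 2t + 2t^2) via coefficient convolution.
Ascending coefficients: a = [1, -1, 1], b = [2, 2, 2]. c[0] = 1×2 = 2; c[1] = 1×2 + -1×2 = 0; c[2] = 1×2 + -1×2 + 1×2 = 2; c[3] = -1×2 + 1×2 = 0; c[4] = 1×2 = 2. Result coefficients: [2, 0, 2, 0, 2] → 2 + 2t^2 + 2t^4

2 + 2t^2 + 2t^4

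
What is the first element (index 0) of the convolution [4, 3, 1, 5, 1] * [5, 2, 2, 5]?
Use y[k] = Σ_i a[i]·b[k-i] at k=0. y[0] = 4×5 = 20

20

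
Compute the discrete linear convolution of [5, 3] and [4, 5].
y[0] = 5×4 = 20; y[1] = 5×5 + 3×4 = 37; y[2] = 3×5 = 15

[20, 37, 15]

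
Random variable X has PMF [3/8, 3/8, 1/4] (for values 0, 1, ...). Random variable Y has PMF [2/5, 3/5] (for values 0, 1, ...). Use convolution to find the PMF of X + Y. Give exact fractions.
P(X+Y=k) = Σ_i P(X=i)·P(Y=k-i) — a convolution of [3/8, 3/8, 1/4] and [2/5, 3/5]. P(X+Y=0) = (3/8)×(2/5) = 3/20; P(X+Y=1) = (3/8)×(3/5) + (3/8)×(2/5) = 9/40 + 3/20 = 3/8; P(X+Y=2) = (3/8)×(3/5) + (1/4)×(2/5) = 9/40 + 1/10 = 13/40; P(X+Y=3) = (1/4)×(3/5) = 3/20. PMF: [3/20, 3/8, 13/40, 3/20] (sums to 1 ✓)

[3/20, 3/8, 13/40, 3/20]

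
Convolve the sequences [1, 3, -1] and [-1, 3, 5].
y[0] = 1×-1 = -1; y[1] = 1×3 + 3×-1 = 0; y[2] = 1×5 + 3×3 + -1×-1 = 15; y[3] = 3×5 + -1×3 = 12; y[4] = -1×5 = -5

[-1, 0, 15, 12, -5]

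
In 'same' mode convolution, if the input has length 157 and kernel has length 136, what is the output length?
'Same' mode returns an output with the same length as the input: 157

157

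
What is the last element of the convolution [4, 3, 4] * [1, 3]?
Use y[k] = Σ_i a[i]·b[k-i] at k=3. y[3] = 4×3 = 12

12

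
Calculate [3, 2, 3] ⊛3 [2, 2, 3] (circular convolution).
Use y[k] = Σ_j x[j]·h[(k-j) mod 3]. y[0] = 3×2 + 2×3 + 3×2 = 18; y[1] = 3×2 + 2×2 + 3×3 = 19; y[2] = 3×3 + 2×2 + 3×2 = 19. Result: [18, 19, 19]

[18, 19, 19]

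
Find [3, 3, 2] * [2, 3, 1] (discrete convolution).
y[0] = 3×2 = 6; y[1] = 3×3 + 3×2 = 15; y[2] = 3×1 + 3×3 + 2×2 = 16; y[3] = 3×1 + 2×3 = 9; y[4] = 2×1 = 2

[6, 15, 16, 9, 2]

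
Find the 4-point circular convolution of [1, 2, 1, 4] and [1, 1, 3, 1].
Use y[k] = Σ_j a[j]·b[(k-j) mod 4]. y[0] = 1×1 + 2×1 + 1×3 + 4×1 = 10; y[1] = 1×1 + 2×1 + 1×1 + 4×3 = 16; y[2] = 1×3 + 2×1 + 1×1 + 4×1 = 10; y[3] = 1×1 + 2×3 + 1×1 + 4×1 = 12. Result: [10, 16, 10, 12]

[10, 16, 10, 12]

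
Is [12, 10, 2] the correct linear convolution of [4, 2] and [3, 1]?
Recompute linear convolution of [4, 2] and [3, 1]: y[0] = 4×3 = 12; y[1] = 4×1 + 2×3 = 10; y[2] = 2×1 = 2 → [12, 10, 2]. Given [12, 10, 2] matches, so answer: Yes

Yes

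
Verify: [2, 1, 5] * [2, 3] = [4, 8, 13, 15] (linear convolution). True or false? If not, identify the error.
Recompute linear convolution of [2, 1, 5] and [2, 3]: y[0] = 2×2 = 4; y[1] = 2×3 + 1×2 = 8; y[2] = 1×3 + 5×2 = 13; y[3] = 5×3 = 15 → [4, 8, 13, 15]. Given [4, 8, 13, 15] matches, so answer: Yes

Yes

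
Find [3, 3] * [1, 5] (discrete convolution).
y[0] = 3×1 = 3; y[1] = 3×5 + 3×1 = 18; y[2] = 3×5 = 15

[3, 18, 15]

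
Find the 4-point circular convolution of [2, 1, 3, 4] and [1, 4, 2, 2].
Use y[k] = Σ_j x[j]·h[(k-j) mod 4]. y[0] = 2×1 + 1×2 + 3×2 + 4×4 = 26; y[1] = 2×4 + 1×1 + 3×2 + 4×2 = 23; y[2] = 2×2 + 1×4 + 3×1 + 4×2 = 19; y[3] = 2×2 + 1×2 + 3×4 + 4×1 = 22. Result: [26, 23, 19, 22]

[26, 23, 19, 22]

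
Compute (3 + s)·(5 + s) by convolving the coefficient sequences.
Ascending coefficients: a = [3, 1], b = [5, 1]. c[0] = 3×5 = 15; c[1] = 3×1 + 1×5 = 8; c[2] = 1×1 = 1. Result coefficients: [15, 8, 1] → 15 + 8s + s^2

15 + 8s + s^2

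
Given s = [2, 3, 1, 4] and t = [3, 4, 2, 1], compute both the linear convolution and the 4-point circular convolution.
Linear: y_lin[0] = 2×3 = 6; y_lin[1] = 2×4 + 3×3 = 17; y_lin[2] = 2×2 + 3×4 + 1×3 = 19; y_lin[3] = 2×1 + 3×2 + 1×4 + 4×3 = 24; y_lin[4] = 3×1 + 1×2 + 4×4 = 21; y_lin[5] = 1×1 + 4×2 = 9; y_lin[6] = 4×1 = 4 → [6, 17, 19, 24, 21, 9, 4]. Circular (length 4): y[0] = 2×3 + 3×1 + 1×2 + 4×4 = 27; y[1] = 2×4 + 3×3 + 1×1 + 4×2 = 26; y[2] = 2×2 + 3×4 + 1×3 + 4×1 = 23; y[3] = 2×1 + 3×2 + 1×4 + 4×3 = 24 → [27, 26, 23, 24]

Linear: [6, 17, 19, 24, 21, 9, 4], Circular: [27, 26, 23, 24]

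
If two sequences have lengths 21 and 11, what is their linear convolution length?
Linear/full convolution length: m + n - 1 = 21 + 11 - 1 = 31

31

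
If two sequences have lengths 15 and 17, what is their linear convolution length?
Linear/full convolution length: m + n - 1 = 15 + 17 - 1 = 31

31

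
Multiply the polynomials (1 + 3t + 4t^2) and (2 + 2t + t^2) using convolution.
Ascending coefficients: a = [1, 3, 4], b = [2, 2, 1]. c[0] = 1×2 = 2; c[1] = 1×2 + 3×2 = 8; c[2] = 1×1 + 3×2 + 4×2 = 15; c[3] = 3×1 + 4×2 = 11; c[4] = 4×1 = 4. Result coefficients: [2, 8, 15, 11, 4] → 2 + 8t + 15t^2 + 11t^3 + 4t^4

2 + 8t + 15t^2 + 11t^3 + 4t^4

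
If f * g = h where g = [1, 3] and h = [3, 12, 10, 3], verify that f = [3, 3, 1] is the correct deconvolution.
Forward-compute [3, 3, 1] * [1, 3]: h[0] = 3×1 = 3; h[1] = 3×3 + 3×1 = 12; h[2] = 3×3 + 1×1 = 10; h[3] = 1×3 = 3 → [3, 12, 10, 3]. Matches given h = [3, 12, 10, 3], so verified.

Verified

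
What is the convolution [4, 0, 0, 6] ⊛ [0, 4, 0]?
y[0] = 4×0 = 0; y[1] = 4×4 + 0×0 = 16; y[2] = 4×0 + 0×4 + 0×0 = 0; y[3] = 0×0 + 0×4 + 6×0 = 0; y[4] = 0×0 + 6×4 = 24; y[5] = 6×0 = 0

[0, 16, 0, 0, 24, 0]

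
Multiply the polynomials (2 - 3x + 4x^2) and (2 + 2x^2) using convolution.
Ascending coefficients: a = [2, -3, 4], b = [2, 0, 2]. c[0] = 2×2 = 4; c[1] = 2×0 + -3×2 = -6; c[2] = 2×2 + -3×0 + 4×2 = 12; c[3] = -3×2 + 4×0 = -6; c[4] = 4×2 = 8. Result coefficients: [4, -6, 12, -6, 8] → 4 - 6x + 12x^2 - 6x^3 + 8x^4

4 - 6x + 12x^2 - 6x^3 + 8x^4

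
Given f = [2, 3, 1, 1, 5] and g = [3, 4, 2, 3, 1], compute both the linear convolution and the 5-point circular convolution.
Linear: y_lin[0] = 2×3 = 6; y_lin[1] = 2×4 + 3×3 = 17; y_lin[2] = 2×2 + 3×4 + 1×3 = 19; y_lin[3] = 2×3 + 3×2 + 1×4 + 1×3 = 19; y_lin[4] = 2×1 + 3×3 + 1×2 + 1×4 + 5×3 = 32; y_lin[5] = 3×1 + 1×3 + 1×2 + 5×4 = 28; y_lin[6] = 1×1 + 1×3 + 5×2 = 14; y_lin[7] = 1×1 + 5×3 = 16; y_lin[8] = 5×1 = 5 → [6, 17, 19, 19, 32, 28, 14, 16, 5]. Circular (length 5): y[0] = 2×3 + 3×1 + 1×3 + 1×2 + 5×4 = 34; y[1] = 2×4 + 3×3 + 1×1 + 1×3 + 5×2 = 31; y[2] = 2×2 + 3×4 + 1×3 + 1×1 + 5×3 = 35; y[3] = 2×3 + 3×2 + 1×4 + 1×3 + 5×1 = 24; y[4] = 2×1 + 3×3 + 1×2 + 1×4 + 5×3 = 32 → [34, 31, 35, 24, 32]

Linear: [6, 17, 19, 19, 32, 28, 14, 16, 5], Circular: [34, 31, 35, 24, 32]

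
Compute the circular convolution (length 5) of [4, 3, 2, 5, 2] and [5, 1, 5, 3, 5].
Use y[k] = Σ_j a[j]·b[(k-j) mod 5]. y[0] = 4×5 + 3×5 + 2×3 + 5×5 + 2×1 = 68; y[1] = 4×1 + 3×5 + 2×5 + 5×3 + 2×5 = 54; y[2] = 4×5 + 3×1 + 2×5 + 5×5 + 2×3 = 64; y[3] = 4×3 + 3×5 + 2×1 + 5×5 + 2×5 = 64; y[4] = 4×5 + 3×3 + 2×5 + 5×1 + 2×5 = 54. Result: [68, 54, 64, 64, 54]

[68, 54, 64, 64, 54]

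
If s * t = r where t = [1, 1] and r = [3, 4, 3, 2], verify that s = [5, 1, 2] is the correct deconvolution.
Forward-compute [5, 1, 2] * [1, 1]: r[0] = 5×1 = 5; r[1] = 5×1 + 1×1 = 6; r[2] = 1×1 + 2×1 = 3; r[3] = 2×1 = 2 → [5, 6, 3, 2]. Does not match given r = [3, 4, 3, 2].

Not verified. [5, 1, 2] * [1, 1] = [5, 6, 3, 2], which differs from [3, 4, 3, 2] at index 0.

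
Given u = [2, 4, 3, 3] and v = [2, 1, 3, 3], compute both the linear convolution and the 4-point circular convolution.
Linear: y_lin[0] = 2×2 = 4; y_lin[1] = 2×1 + 4×2 = 10; y_lin[2] = 2×3 + 4×1 + 3×2 = 16; y_lin[3] = 2×3 + 4×3 + 3×1 + 3×2 = 27; y_lin[4] = 4×3 + 3×3 + 3×1 = 24; y_lin[5] = 3×3 + 3×3 = 18; y_lin[6] = 3×3 = 9 → [4, 10, 16, 27, 24, 18, 9]. Circular (length 4): y[0] = 2×2 + 4×3 + 3×3 + 3×1 = 28; y[1] = 2×1 + 4×2 + 3×3 + 3×3 = 28; y[2] = 2×3 + 4×1 + 3×2 + 3×3 = 25; y[3] = 2×3 + 4×3 + 3×1 + 3×2 = 27 → [28, 28, 25, 27]

Linear: [4, 10, 16, 27, 24, 18, 9], Circular: [28, 28, 25, 27]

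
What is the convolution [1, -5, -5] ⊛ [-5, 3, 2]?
y[0] = 1×-5 = -5; y[1] = 1×3 + -5×-5 = 28; y[2] = 1×2 + -5×3 + -5×-5 = 12; y[3] = -5×2 + -5×3 = -25; y[4] = -5×2 = -10

[-5, 28, 12, -25, -10]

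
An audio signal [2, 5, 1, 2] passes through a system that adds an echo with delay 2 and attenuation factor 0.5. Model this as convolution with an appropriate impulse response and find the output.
Direct-path + delayed-attenuated-path model → impulse response h = [1, 0, 0.5] (1 at lag 0, 0.5 at lag 2). Output y[n] = x[n] + 0.5·x[n - 2] (with x[n] = 0 outside 0..3): y[0] = 2 + 0.5×0 = 2; y[1] = 5 + 0.5×0 = 5; y[2] = 1 + 0.5×2 = 2.0; y[3] = 2 + 0.5×5 = 4.5; y[4] = 0 + 0.5×1 = 0.5; y[5] = 0 + 0.5×2 = 1.0. So y = [2, 5, 2.0, 4.5, 0.5, 1.0]

[2, 5, 2.0, 4.5, 0.5, 1.0]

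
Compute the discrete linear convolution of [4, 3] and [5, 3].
y[0] = 4×5 = 20; y[1] = 4×3 + 3×5 = 27; y[2] = 3×3 = 9

[20, 27, 9]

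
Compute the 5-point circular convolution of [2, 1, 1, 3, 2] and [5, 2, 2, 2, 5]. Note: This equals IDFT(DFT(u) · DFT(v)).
Either evaluate y[k] = Σ_j u[j]·v[(k-j) mod 5] directly, or use IDFT(DFT(u) · DFT(v)). y[0] = 2×5 + 1×5 + 1×2 + 3×2 + 2×2 = 27; y[1] = 2×2 + 1×5 + 1×5 + 3×2 + 2×2 = 24; y[2] = 2×2 + 1×2 + 1×5 + 3×5 + 2×2 = 30; y[3] = 2×2 + 1×2 + 1×2 + 3×5 + 2×5 = 33; y[4] = 2×5 + 1×2 + 1×2 + 3×2 + 2×5 = 30. Result: [27, 24, 30, 33, 30]

[27, 24, 30, 33, 30]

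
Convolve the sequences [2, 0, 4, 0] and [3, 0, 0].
y[0] = 2×3 = 6; y[1] = 2×0 + 0×3 = 0; y[2] = 2×0 + 0×0 + 4×3 = 12; y[3] = 0×0 + 4×0 + 0×3 = 0; y[4] = 4×0 + 0×0 = 0; y[5] = 0×0 = 0

[6, 0, 12, 0, 0, 0]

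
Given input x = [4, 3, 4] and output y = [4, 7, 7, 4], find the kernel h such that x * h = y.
Output length 4 = len(x) + len(h) - 1 ⇒ len(h) = 2. Solve h forward using h[k] = (y[k] - Σ_{i≥1} x[i]·h[k-i]) / x[0]: h[0] = y[0] / x[0] = 4 / 4 = 1; h[1] = (y[1] - 3×1) / x[0] = (7 - 3×1) / 4 = 1. So h = [1, 1]. Forward-check [4, 3, 4] * [1, 1]: y[0] = 4×1 = 4; y[1] = 4×1 + 3×1 = 7; y[2] = 3×1 + 4×1 = 7; y[3] = 4×1 = 4 → [4, 7, 7, 4] ✓

[1, 1]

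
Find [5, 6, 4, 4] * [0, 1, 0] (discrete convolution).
y[0] = 5×0 = 0; y[1] = 5×1 + 6×0 = 5; y[2] = 5×0 + 6×1 + 4×0 = 6; y[3] = 6×0 + 4×1 + 4×0 = 4; y[4] = 4×0 + 4×1 = 4; y[5] = 4×0 = 0

[0, 5, 6, 4, 4, 0]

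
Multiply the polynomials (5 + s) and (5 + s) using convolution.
Ascending coefficients: a = [5, 1], b = [5, 1]. c[0] = 5×5 = 25; c[1] = 5×1 + 1×5 = 10; c[2] = 1×1 = 1. Result coefficients: [25, 10, 1] → 25 + 10s + s^2

25 + 10s + s^2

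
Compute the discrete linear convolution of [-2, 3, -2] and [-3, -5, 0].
y[0] = -2×-3 = 6; y[1] = -2×-5 + 3×-3 = 1; y[2] = -2×0 + 3×-5 + -2×-3 = -9; y[3] = 3×0 + -2×-5 = 10; y[4] = -2×0 = 0

[6, 1, -9, 10, 0]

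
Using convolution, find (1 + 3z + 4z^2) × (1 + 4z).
Ascending coefficients: a = [1, 3, 4], b = [1, 4]. c[0] = 1×1 = 1; c[1] = 1×4 + 3×1 = 7; c[2] = 3×4 + 4×1 = 16; c[3] = 4×4 = 16. Result coefficients: [1, 7, 16, 16] → 1 + 7z + 16z^2 + 16z^3

1 + 7z + 16z^2 + 16z^3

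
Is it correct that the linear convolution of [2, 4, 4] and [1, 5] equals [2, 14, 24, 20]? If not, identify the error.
Recompute linear convolution of [2, 4, 4] and [1, 5]: y[0] = 2×1 = 2; y[1] = 2×5 + 4×1 = 14; y[2] = 4×5 + 4×1 = 24; y[3] = 4×5 = 20 → [2, 14, 24, 20]. Given [2, 14, 24, 20] matches, so answer: Yes

Yes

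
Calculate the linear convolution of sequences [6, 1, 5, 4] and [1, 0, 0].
y[0] = 6×1 = 6; y[1] = 6×0 + 1×1 = 1; y[2] = 6×0 + 1×0 + 5×1 = 5; y[3] = 1×0 + 5×0 + 4×1 = 4; y[4] = 5×0 + 4×0 = 0; y[5] = 4×0 = 0

[6, 1, 5, 4, 0, 0]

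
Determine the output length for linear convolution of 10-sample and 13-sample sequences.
Linear/full convolution length: m + n - 1 = 10 + 13 - 1 = 22

22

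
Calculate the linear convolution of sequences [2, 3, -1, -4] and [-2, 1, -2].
y[0] = 2×-2 = -4; y[1] = 2×1 + 3×-2 = -4; y[2] = 2×-2 + 3×1 + -1×-2 = 1; y[3] = 3×-2 + -1×1 + -4×-2 = 1; y[4] = -1×-2 + -4×1 = -2; y[5] = -4×-2 = 8

[-4, -4, 1, 1, -2, 8]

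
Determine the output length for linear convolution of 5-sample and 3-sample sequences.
Linear/full convolution length: m + n - 1 = 5 + 3 - 1 = 7

7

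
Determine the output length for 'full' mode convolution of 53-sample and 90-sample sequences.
Linear/full convolution length: m + n - 1 = 53 + 90 - 1 = 142

142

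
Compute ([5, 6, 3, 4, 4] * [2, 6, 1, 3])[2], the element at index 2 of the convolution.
Use y[k] = Σ_i a[i]·b[k-i] at k=2. y[2] = 5×1 + 6×6 + 3×2 = 47

47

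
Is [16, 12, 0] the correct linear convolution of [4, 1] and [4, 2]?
Recompute linear convolution of [4, 1] and [4, 2]: y[0] = 4×4 = 16; y[1] = 4×2 + 1×4 = 12; y[2] = 1×2 = 2 → [16, 12, 2]. Compare to given [16, 12, 0]: they differ at index 2: given 0, correct 2, so answer: No

No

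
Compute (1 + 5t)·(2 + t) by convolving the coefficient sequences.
Ascending coefficients: a = [1, 5], b = [2, 1]. c[0] = 1×2 = 2; c[1] = 1×1 + 5×2 = 11; c[2] = 5×1 = 5. Result coefficients: [2, 11, 5] → 2 + 11t + 5t^2

2 + 11t + 5t^2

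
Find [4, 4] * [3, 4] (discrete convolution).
y[0] = 4×3 = 12; y[1] = 4×4 + 4×3 = 28; y[2] = 4×4 = 16

[12, 28, 16]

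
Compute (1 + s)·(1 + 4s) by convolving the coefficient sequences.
Ascending coefficients: a = [1, 1], b = [1, 4]. c[0] = 1×1 = 1; c[1] = 1×4 + 1×1 = 5; c[2] = 1×4 = 4. Result coefficients: [1, 5, 4] → 1 + 5s + 4s^2

1 + 5s + 4s^2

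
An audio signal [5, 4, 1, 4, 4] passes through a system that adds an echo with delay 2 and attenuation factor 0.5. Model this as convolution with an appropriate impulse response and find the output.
Direct-path + delayed-attenuated-path model → impulse response h = [1, 0, 0.5] (1 at lag 0, 0.5 at lag 2). Output y[n] = x[n] + 0.5·x[n - 2] (with x[n] = 0 outside 0..4): y[0] = 5 + 0.5×0 = 5; y[1] = 4 + 0.5×0 = 4; y[2] = 1 + 0.5×5 = 3.5; y[3] = 4 + 0.5×4 = 6.0; y[4] = 4 + 0.5×1 = 4.5; y[5] = 0 + 0.5×4 = 2.0; y[6] = 0 + 0.5×4 = 2.0. So y = [5, 4, 3.5, 6.0, 4.5, 2.0, 2.0]

[5, 4, 3.5, 6.0, 4.5, 2.0, 2.0]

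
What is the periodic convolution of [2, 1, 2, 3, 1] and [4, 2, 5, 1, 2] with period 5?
Use y[k] = Σ_j f[j]·g[(k-j) mod 5]. y[0] = 2×4 + 1×2 + 2×1 + 3×5 + 1×2 = 29; y[1] = 2×2 + 1×4 + 2×2 + 3×1 + 1×5 = 20; y[2] = 2×5 + 1×2 + 2×4 + 3×2 + 1×1 = 27; y[3] = 2×1 + 1×5 + 2×2 + 3×4 + 1×2 = 25; y[4] = 2×2 + 1×1 + 2×5 + 3×2 + 1×4 = 25. Result: [29, 20, 27, 25, 25]

[29, 20, 27, 25, 25]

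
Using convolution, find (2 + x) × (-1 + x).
Ascending coefficients: a = [2, 1], b = [-1, 1]. c[0] = 2×-1 = -2; c[1] = 2×1 + 1×-1 = 1; c[2] = 1×1 = 1. Result coefficients: [-2, 1, 1] → -2 + x + x^2

-2 + x + x^2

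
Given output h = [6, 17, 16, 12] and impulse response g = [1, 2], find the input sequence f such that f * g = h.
Deconvolve h=[6, 17, 16, 12] by g=[1, 2]. Since g[0]=1, solve forward: f[0] = h[0] / 1 = 6; f[1] = (h[1] - 6×2) / 1 = 5; f[2] = (h[2] - 5×2) / 1 = 6. So f = [6, 5, 6]. Check by forward convolution: h[0] = 6×1 = 6; h[1] = 6×2 + 5×1 = 17; h[2] = 5×2 + 6×1 = 16; h[3] = 6×2 = 12

[6, 5, 6]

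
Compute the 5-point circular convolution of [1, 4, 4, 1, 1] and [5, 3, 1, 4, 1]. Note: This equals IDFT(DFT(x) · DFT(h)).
Either evaluate y[k] = Σ_j x[j]·h[(k-j) mod 5] directly, or use IDFT(DFT(x) · DFT(h)). y[0] = 1×5 + 4×1 + 4×4 + 1×1 + 1×3 = 29; y[1] = 1×3 + 4×5 + 4×1 + 1×4 + 1×1 = 32; y[2] = 1×1 + 4×3 + 4×5 + 1×1 + 1×4 = 38; y[3] = 1×4 + 4×1 + 4×3 + 1×5 + 1×1 = 26; y[4] = 1×1 + 4×4 + 4×1 + 1×3 + 1×5 = 29. Result: [29, 32, 38, 26, 29]

[29, 32, 38, 26, 29]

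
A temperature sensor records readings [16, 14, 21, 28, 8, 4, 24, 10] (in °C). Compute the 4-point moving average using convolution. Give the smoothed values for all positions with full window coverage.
4-point moving average kernel = [1, 1, 1, 1]. Apply in 'valid' mode (full window coverage): avg[0] = (16 + 14 + 21 + 28) / 4 = 19.75; avg[1] = (14 + 21 + 28 + 8) / 4 = 17.75; avg[2] = (21 + 28 + 8 + 4) / 4 = 15.25; avg[3] = (28 + 8 + 4 + 24) / 4 = 16.0; avg[4] = (8 + 4 + 24 + 10) / 4 = 11.5. Smoothed values: [19.75, 17.75, 15.25, 16.0, 11.5]

[19.75, 17.75, 15.25, 16.0, 11.5]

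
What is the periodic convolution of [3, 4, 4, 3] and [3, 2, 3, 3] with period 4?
Use y[k] = Σ_j x[j]·h[(k-j) mod 4]. y[0] = 3×3 + 4×3 + 4×3 + 3×2 = 39; y[1] = 3×2 + 4×3 + 4×3 + 3×3 = 39; y[2] = 3×3 + 4×2 + 4×3 + 3×3 = 38; y[3] = 3×3 + 4×3 + 4×2 + 3×3 = 38. Result: [39, 39, 38, 38]

[39, 39, 38, 38]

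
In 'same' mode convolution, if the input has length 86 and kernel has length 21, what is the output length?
'Same' mode returns an output with the same length as the input: 86

86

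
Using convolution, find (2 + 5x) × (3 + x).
Ascending coefficients: a = [2, 5], b = [3, 1]. c[0] = 2×3 = 6; c[1] = 2×1 + 5×3 = 17; c[2] = 5×1 = 5. Result coefficients: [6, 17, 5] → 6 + 17x + 5x^2

6 + 17x + 5x^2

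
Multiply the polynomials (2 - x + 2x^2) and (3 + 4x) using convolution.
Ascending coefficients: a = [2, -1, 2], b = [3, 4]. c[0] = 2×3 = 6; c[1] = 2×4 + -1×3 = 5; c[2] = -1×4 + 2×3 = 2; c[3] = 2×4 = 8. Result coefficients: [6, 5, 2, 8] → 6 + 5x + 2x^2 + 8x^3

6 + 5x + 2x^2 + 8x^3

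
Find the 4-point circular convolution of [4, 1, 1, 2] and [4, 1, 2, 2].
Use y[k] = Σ_j a[j]·b[(k-j) mod 4]. y[0] = 4×4 + 1×2 + 1×2 + 2×1 = 22; y[1] = 4×1 + 1×4 + 1×2 + 2×2 = 14; y[2] = 4×2 + 1×1 + 1×4 + 2×2 = 17; y[3] = 4×2 + 1×2 + 1×1 + 2×4 = 19. Result: [22, 14, 17, 19]

[22, 14, 17, 19]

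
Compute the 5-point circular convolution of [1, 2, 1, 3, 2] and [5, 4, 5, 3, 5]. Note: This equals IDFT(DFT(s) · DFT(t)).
Either evaluate y[k] = Σ_j s[j]·t[(k-j) mod 5] directly, or use IDFT(DFT(s) · DFT(t)). y[0] = 1×5 + 2×5 + 1×3 + 3×5 + 2×4 = 41; y[1] = 1×4 + 2×5 + 1×5 + 3×3 + 2×5 = 38; y[2] = 1×5 + 2×4 + 1×5 + 3×5 + 2×3 = 39; y[3] = 1×3 + 2×5 + 1×4 + 3×5 + 2×5 = 42; y[4] = 1×5 + 2×3 + 1×5 + 3×4 + 2×5 = 38. Result: [41, 38, 39, 42, 38]

[41, 38, 39, 42, 38]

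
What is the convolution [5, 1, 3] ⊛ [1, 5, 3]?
y[0] = 5×1 = 5; y[1] = 5×5 + 1×1 = 26; y[2] = 5×3 + 1×5 + 3×1 = 23; y[3] = 1×3 + 3×5 = 18; y[4] = 3×3 = 9

[5, 26, 23, 18, 9]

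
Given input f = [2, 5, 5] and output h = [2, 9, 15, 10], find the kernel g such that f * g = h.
Output length 4 = len(f) + len(g) - 1 ⇒ len(g) = 2. Solve g forward using g[k] = (h[k] - Σ_{i≥1} f[i]·g[k-i]) / f[0]: g[0] = h[0] / f[0] = 2 / 2 = 1; g[1] = (h[1] - 5×1) / f[0] = (9 - 5×1) / 2 = 2. So g = [1, 2]. Forward-check [2, 5, 5] * [1, 2]: h[0] = 2×1 = 2; h[1] = 2×2 + 5×1 = 9; h[2] = 5×2 + 5×1 = 15; h[3] = 5×2 = 10 → [2, 9, 15, 10] ✓

[1, 2]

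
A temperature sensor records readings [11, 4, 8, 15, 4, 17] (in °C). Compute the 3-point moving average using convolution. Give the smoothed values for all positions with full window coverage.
3-point moving average kernel = [1, 1, 1]. Apply in 'valid' mode (full window coverage): avg[0] = (11 + 4 + 8) / 3 = 7.67; avg[1] = (4 + 8 + 15) / 3 = 9.0; avg[2] = (8 + 15 + 4) / 3 = 9.0; avg[3] = (15 + 4 + 17) / 3 = 12.0. Smoothed values: [7.67, 9.0, 9.0, 12.0]

[7.67, 9.0, 9.0, 12.0]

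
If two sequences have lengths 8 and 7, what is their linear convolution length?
Linear/full convolution length: m + n - 1 = 8 + 7 - 1 = 14

14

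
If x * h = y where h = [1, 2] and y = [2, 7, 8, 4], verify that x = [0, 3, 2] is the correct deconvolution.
Forward-compute [0, 3, 2] * [1, 2]: y[0] = 0×1 = 0; y[1] = 0×2 + 3×1 = 3; y[2] = 3×2 + 2×1 = 8; y[3] = 2×2 = 4 → [0, 3, 8, 4]. Does not match given y = [2, 7, 8, 4].

Not verified. [0, 3, 2] * [1, 2] = [0, 3, 8, 4], which differs from [2, 7, 8, 4] at index 0.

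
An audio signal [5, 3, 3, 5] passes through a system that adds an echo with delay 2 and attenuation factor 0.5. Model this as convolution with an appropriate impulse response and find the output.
Direct-path + delayed-attenuated-path model → impulse response h = [1, 0, 0.5] (1 at lag 0, 0.5 at lag 2). Output y[n] = x[n] + 0.5·x[n - 2] (with x[n] = 0 outside 0..3): y[0] = 5 + 0.5×0 = 5; y[1] = 3 + 0.5×0 = 3; y[2] = 3 + 0.5×5 = 5.5; y[3] = 5 + 0.5×3 = 6.5; y[4] = 0 + 0.5×3 = 1.5; y[5] = 0 + 0.5×5 = 2.5. So y = [5, 3, 5.5, 6.5, 1.5, 2.5]

[5, 3, 5.5, 6.5, 1.5, 2.5]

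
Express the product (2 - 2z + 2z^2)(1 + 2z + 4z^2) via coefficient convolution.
Ascending coefficients: a = [2, -2, 2], b = [1, 2, 4]. c[0] = 2×1 = 2; c[1] = 2×2 + -2×1 = 2; c[2] = 2×4 + -2×2 + 2×1 = 6; c[3] = -2×4 + 2×2 = -4; c[4] = 2×4 = 8. Result coefficients: [2, 2, 6, -4, 8] → 2 + 2z + 6z^2 - 4z^3 + 8z^4

2 + 2z + 6z^2 - 4z^3 + 8z^4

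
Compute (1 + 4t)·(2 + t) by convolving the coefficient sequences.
Ascending coefficients: a = [1, 4], b = [2, 1]. c[0] = 1×2 = 2; c[1] = 1×1 + 4×2 = 9; c[2] = 4×1 = 4. Result coefficients: [2, 9, 4] → 2 + 9t + 4t^2

2 + 9t + 4t^2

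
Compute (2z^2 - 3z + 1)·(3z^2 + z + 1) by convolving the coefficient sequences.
Ascending coefficients: a = [1, -3, 2], b = [1, 1, 3]. c[0] = 1×1 = 1; c[1] = 1×1 + -3×1 = -2; c[2] = 1×3 + -3×1 + 2×1 = 2; c[3] = -3×3 + 2×1 = -7; c[4] = 2×3 = 6. Result coefficients: [1, -2, 2, -7, 6] → 6z^4 - 7z^3 + 2z^2 - 2z + 1

6z^4 - 7z^3 + 2z^2 - 2z + 1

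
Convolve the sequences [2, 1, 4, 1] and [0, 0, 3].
y[0] = 2×0 = 0; y[1] = 2×0 + 1×0 = 0; y[2] = 2×3 + 1×0 + 4×0 = 6; y[3] = 1×3 + 4×0 + 1×0 = 3; y[4] = 4×3 + 1×0 = 12; y[5] = 1×3 = 3

[0, 0, 6, 3, 12, 3]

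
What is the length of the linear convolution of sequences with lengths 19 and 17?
Linear/full convolution length: m + n - 1 = 19 + 17 - 1 = 35

35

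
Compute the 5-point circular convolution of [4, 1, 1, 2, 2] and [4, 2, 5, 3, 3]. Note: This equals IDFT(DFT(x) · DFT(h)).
Either evaluate y[k] = Σ_j x[j]·h[(k-j) mod 5] directly, or use IDFT(DFT(x) · DFT(h)). y[0] = 4×4 + 1×3 + 1×3 + 2×5 + 2×2 = 36; y[1] = 4×2 + 1×4 + 1×3 + 2×3 + 2×5 = 31; y[2] = 4×5 + 1×2 + 1×4 + 2×3 + 2×3 = 38; y[3] = 4×3 + 1×5 + 1×2 + 2×4 + 2×3 = 33; y[4] = 4×3 + 1×3 + 1×5 + 2×2 + 2×4 = 32. Result: [36, 31, 38, 33, 32]

[36, 31, 38, 33, 32]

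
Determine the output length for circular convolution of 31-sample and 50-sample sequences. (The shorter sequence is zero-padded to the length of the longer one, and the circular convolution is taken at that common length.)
Circular convolution (zero-padding the shorter input) has length max(m, n) = max(31, 50) = 50

50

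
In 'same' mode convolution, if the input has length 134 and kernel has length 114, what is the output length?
'Same' mode returns an output with the same length as the input: 134

134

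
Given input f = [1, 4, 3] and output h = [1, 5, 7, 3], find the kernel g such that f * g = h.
Output length 4 = len(f) + len(g) - 1 ⇒ len(g) = 2. Solve g forward using g[k] = (h[k] - Σ_{i≥1} f[i]·g[k-i]) / f[0]: g[0] = h[0] / f[0] = 1 / 1 = 1; g[1] = (h[1] - 4×1) / f[0] = (5 - 4×1) / 1 = 1. So g = [1, 1]. Forward-check [1, 4, 3] * [1, 1]: h[0] = 1×1 = 1; h[1] = 1×1 + 4×1 = 5; h[2] = 4×1 + 3×1 = 7; h[3] = 3×1 = 3 → [1, 5, 7, 3] ✓

[1, 1]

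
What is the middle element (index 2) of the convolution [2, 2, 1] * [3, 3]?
Use y[k] = Σ_i a[i]·b[k-i] at k=2. y[2] = 2×3 + 1×3 = 9

9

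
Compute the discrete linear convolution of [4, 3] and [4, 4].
y[0] = 4×4 = 16; y[1] = 4×4 + 3×4 = 28; y[2] = 3×4 = 12

[16, 28, 12]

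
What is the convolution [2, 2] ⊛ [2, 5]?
y[0] = 2×2 = 4; y[1] = 2×5 + 2×2 = 14; y[2] = 2×5 = 10

[4, 14, 10]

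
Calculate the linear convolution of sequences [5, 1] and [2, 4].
y[0] = 5×2 = 10; y[1] = 5×4 + 1×2 = 22; y[2] = 1×4 = 4

[10, 22, 4]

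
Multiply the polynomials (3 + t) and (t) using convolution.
Ascending coefficients: a = [3, 1], b = [0, 1]. c[0] = 3×0 = 0; c[1] = 3×1 + 1×0 = 3; c[2] = 1×1 = 1. Result coefficients: [0, 3, 1] → 3t + t^2

3t + t^2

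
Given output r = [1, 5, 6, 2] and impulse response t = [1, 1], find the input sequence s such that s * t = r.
Deconvolve r=[1, 5, 6, 2] by t=[1, 1]. Since t[0]=1, solve forward: s[0] = r[0] / 1 = 1; s[1] = (r[1] - 1×1) / 1 = 4; s[2] = (r[2] - 4×1) / 1 = 2. So s = [1, 4, 2]. Check by forward convolution: r[0] = 1×1 = 1; r[1] = 1×1 + 4×1 = 5; r[2] = 4×1 + 2×1 = 6; r[3] = 2×1 = 2

[1, 4, 2]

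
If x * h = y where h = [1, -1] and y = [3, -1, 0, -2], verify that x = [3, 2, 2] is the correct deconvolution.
Forward-compute [3, 2, 2] * [1, -1]: y[0] = 3×1 = 3; y[1] = 3×-1 + 2×1 = -1; y[2] = 2×-1 + 2×1 = 0; y[3] = 2×-1 = -2 → [3, -1, 0, -2]. Matches given y = [3, -1, 0, -2], so verified.

Verified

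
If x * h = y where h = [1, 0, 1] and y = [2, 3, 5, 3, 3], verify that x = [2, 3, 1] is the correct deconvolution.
Forward-compute [2, 3, 1] * [1, 0, 1]: y[0] = 2×1 = 2; y[1] = 2×0 + 3×1 = 3; y[2] = 2×1 + 3×0 + 1×1 = 3; y[3] = 3×1 + 1×0 = 3; y[4] = 1×1 = 1 → [2, 3, 3, 3, 1]. Does not match given y = [2, 3, 5, 3, 3].

Not verified. [2, 3, 1] * [1, 0, 1] = [2, 3, 3, 3, 1], which differs from [2, 3, 5, 3, 3] at index 2.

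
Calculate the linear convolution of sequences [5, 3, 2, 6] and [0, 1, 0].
y[0] = 5×0 = 0; y[1] = 5×1 + 3×0 = 5; y[2] = 5×0 + 3×1 + 2×0 = 3; y[3] = 3×0 + 2×1 + 6×0 = 2; y[4] = 2×0 + 6×1 = 6; y[5] = 6×0 = 0

[0, 5, 3, 2, 6, 0]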